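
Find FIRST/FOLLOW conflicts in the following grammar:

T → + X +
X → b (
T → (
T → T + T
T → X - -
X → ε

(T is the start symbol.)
A FIRST/FOLLOW conflict occurs when a non-terminal N has a nullable alternative N → β (β ⇒* ε) and another alternative N → α with FIRST(α) ∩ FOLLOW(N) ≠ ∅: on such a lookahead the parser cannot decide between expanding α and letting N vanish via β.

Nullable non-terminals: X.

X: nullable alternative(s) X → ε; FOLLOW(X) = { '+', '-' }
  X → b (: FIRST \ {ε} = { 'b' } — disjoint from FOLLOW(X)
  X → ε: FIRST \ {ε} = { } — this is the only nullable alternative, skip

T has no nullable alternative, so no FIRST/FOLLOW check is needed there.

No FIRST/FOLLOW conflicts found.

Answer: No FIRST/FOLLOW conflicts.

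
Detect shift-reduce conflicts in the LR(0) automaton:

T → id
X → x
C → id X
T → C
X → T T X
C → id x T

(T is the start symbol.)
A shift-reduce conflict occurs when an LR(0) state has both:
  - a complete (reduce) item [A → α .] (dot at the end), and
  - a shift item [B → β . c γ] (dot before a terminal).

Augment with T' → T and build the canonical LR(0) collection (I0 = CLOSURE({[T' → . T]}), then GOTO on every symbol after a dot until no new states appear). It has 11 states:
  I0: { [C → . id X], [C → . id x T], [T → . C], [T → . id], [T' → . T] }  — shift
  I1: { [T → C .] }  — reduce
  I2: { [T' → T .] }  — accept
  I3: { [C → . id X], [C → . id x T], [C → id . X], [C → id . x T], [T → . C], [T → . id], [T → id .], [X → . T T X], [X → . x] }  — shift, reduce
  I4: { [C → . id X], [C → . id x T], [T → . C], [T → . id], [X → T . T X] }  — shift
  I5: { [C → id X .] }  — reduce
  I6: { [C → . id X], [C → . id x T], [C → id x . T], [T → . C], [T → . id], [X → x .] }  — shift, reduce
  I7: { [C → id x T .] }  — reduce
  I8: { [C → . id X], [C → . id x T], [T → . C], [T → . id], [X → . T T X], [X → . x], [X → T T . X] }  — shift
  I9: { [X → T T X .] }  — reduce
  I10: { [X → x .] }  — reduce

I3 contains reduce item [T → id .] and shift items [C → . id X], [C → . id x T], [C → id . x T], [T → . id], [X → . x] — shift-reduce conflict.
I6 contains reduce item [X → x .] and shift items [C → . id X], [C → . id x T], [T → . id] — shift-reduce conflict.

Answer: Yes — I3: [T → id .] vs [C → . id X]; I6: [X → x .] vs [C → . id X]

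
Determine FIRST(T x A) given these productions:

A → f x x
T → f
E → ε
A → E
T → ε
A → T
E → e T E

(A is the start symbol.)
{ 'f', 'x' }

FIRST sets of the non-terminals involved (from the grammar, by fixed-point iteration):
  FIRST(T) = { 'f', ε }

To compute FIRST(T x A), process the symbols left to right:
Symbol T is a non-terminal. Add FIRST(T) \ {ε} = { 'f' }
T is nullable (ε ∈ FIRST(T)), continue to the next symbol.
Symbol x is a terminal. Add 'x' and stop.
FIRST(T x A) = { 'f', 'x' }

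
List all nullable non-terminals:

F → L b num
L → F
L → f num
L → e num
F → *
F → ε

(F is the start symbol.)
{ 'F', 'L' }

ε-productions: F → ε
So F is immediately nullable.
L → F: every symbol on the right is nullable, so L is nullable too.
Every non-terminal is now nullable.
Nullable = { 'F', 'L' }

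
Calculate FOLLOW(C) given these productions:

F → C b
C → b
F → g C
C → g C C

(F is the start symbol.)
{ $, 'b', 'g' }

In F → C b: C is followed by b, add FIRST(b) \ {ε} = { 'b' }
In F → g C: C is at the end, add FOLLOW(F)
In C → g C C: C is followed by C, add FIRST(C) \ {ε} = { 'b', 'g' }
In C → g C C: C is at the end; this adds FOLLOW(C) to itself — nothing new

The FOLLOW sets referred to above (computed the same way, to a fixed point):
  FOLLOW(F) = { $ }

Taking the union: FOLLOW(C) = { $, 'b', 'g' }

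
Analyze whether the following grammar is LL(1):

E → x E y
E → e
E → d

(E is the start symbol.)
Yes, the grammar is LL(1).

A grammar is LL(1) if for each non-terminal N with multiple productions, the predict sets of those productions are pairwise disjoint, where PREDICT(N → α) = (FIRST(α) \ {ε}) ∪ (FOLLOW(N) if α ⇒* ε).

For E:
  PREDICT(E → x E y) = { 'x' }
  PREDICT(E → e) = { 'e' }
  PREDICT(E → d) = { 'd' }

All predict sets are disjoint. The grammar IS LL(1).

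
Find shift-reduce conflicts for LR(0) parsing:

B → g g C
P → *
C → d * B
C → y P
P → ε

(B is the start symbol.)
Yes — I6: [P → .] vs [P → . *]

A shift-reduce conflict occurs when an LR(0) state has both:
  - a complete (reduce) item [A → α .] (dot at the end), and
  - a shift item [B → β . c γ] (dot before a terminal).

Augment with B' → B and build the canonical LR(0) collection (I0 = CLOSURE({[B' → . B]}), then GOTO on every symbol after a dot until no new states appear). It has 11 states:
  I0: { [B → . g g C], [B' → . B] }  — shift
  I1: { [B' → B .] }  — accept
  I2: { [B → g . g C] }  — shift
  I3: { [B → g g . C], [C → . d * B], [C → . y P] }  — shift
  I4: { [B → g g C .] }  — reduce
  I5: { [C → d . * B] }  — shift
  I6: { [C → y . P], [P → . *], [P → .] }  — shift, reduce
  I7: { [P → * .] }  — reduce
  I8: { [C → y P .] }  — reduce
  I9: { [B → . g g C], [C → d * . B] }  — shift
  I10: { [C → d * B .] }  — reduce

I6 contains reduce item [P → .] and shift item [P → . *] — shift-reduce conflict.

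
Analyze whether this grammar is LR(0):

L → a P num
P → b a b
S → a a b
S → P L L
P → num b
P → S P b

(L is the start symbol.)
A grammar is LR(0) if no state in the canonical LR(0) collection has:
  - both a shift item (dot before a terminal) and a complete item (shift-reduce conflict), or
  - two or more complete items (reduce-reduce conflict; the accept item [L' → L .] counts as a complete item here).

Augment with L' → L and build the canonical LR(0) collection (I0 = CLOSURE({[L' → . L]}), then GOTO on every symbol after a dot until no new states appear). It has 18 states:
  I0: { [L → . a P num], [L' → . L] }  — shift
  I1: { [L' → L .] }  — accept
  I2: { [L → a . P num], [P → . S P b], [P → . b a b], [P → . num b], [S → . P L L], [S → . a a b] }  — shift
  I3: { [L → . a P num], [L → a P . num], [S → P . L L] }  — shift
  I4: { [P → . S P b], [P → . b a b], [P → . num b], [P → S . P b], [S → . P L L], [S → . a a b] }  — shift
  I5: { [S → a . a b] }  — shift
  I6: { [P → b . a b] }  — shift
  I7: { [P → num . b] }  — shift
  I8: { [P → num b .] }  — reduce
  I9: { [P → b a . b] }  — shift
  I10: { [P → b a b .] }  — reduce
  I11: { [S → a a . b] }  — shift
  I12: { [S → a a b .] }  — reduce
  I13: { [L → . a P num], [P → S P . b], [S → P . L L] }  — shift
  I14: { [L → . a P num], [S → P L . L] }  — shift
  I15: { [P → S P b .] }  — reduce
  I16: { [S → P L L .] }  — reduce
  I17: { [L → a P num .] }  — reduce

Every state is either a pure shift/goto state or contains exactly one complete item and nothing to shift — no conflicts. The grammar is LR(0).

Answer: Yes, the grammar is LR(0)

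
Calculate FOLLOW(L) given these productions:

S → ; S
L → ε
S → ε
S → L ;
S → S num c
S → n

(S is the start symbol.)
{ ';' }

To compute FOLLOW(L), find every occurrence of L on a right-hand side N → α L β: add FIRST(β) \ {ε}, and if β is empty or nullable also add FOLLOW(N). Iterate to a fixed point.

In S → L ;: L is followed by ';', add FIRST(';') \ {ε} = { ';' }

Taking the union: FOLLOW(L) = { ';' }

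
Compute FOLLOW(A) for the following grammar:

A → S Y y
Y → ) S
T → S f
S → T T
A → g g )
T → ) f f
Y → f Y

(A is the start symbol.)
A is the start symbol, so $ ∈ FOLLOW(A).
A does not occur on any right-hand side.

Taking the union: FOLLOW(A) = { $ }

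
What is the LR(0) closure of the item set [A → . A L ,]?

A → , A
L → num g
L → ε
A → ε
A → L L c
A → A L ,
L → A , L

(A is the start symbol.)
To compute CLOSURE, for each item [A → α.Bβ] where B is a non-terminal, add [B → .γ] for all productions B → γ; repeat for the newly added items until nothing changes.

Start with: [A → . A L ,]
  [A → . A L ,] has the dot before A: add [A → . , A], [A → .], [A → . L L c]
  [A → . L L c] has the dot before L: add [L → . num g], [L → .], [L → . A , L]
No further items can be added.

CLOSURE = { [A → . , A], [A → . A L ,], [A → . L L c], [A → .], [L → . A , L], [L → . num g], [L → .] }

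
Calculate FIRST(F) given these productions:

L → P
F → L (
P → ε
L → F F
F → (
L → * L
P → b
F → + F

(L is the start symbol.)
To compute FIRST(F), examine every production with F on the left-hand side, reading each right-hand side left to right until a non-nullable symbol is reached.

FIRST sets of the other non-terminals involved (by the same procedure, iterated to a fixed point):
  FIRST(L) = { '(', '*', '+', 'b', ε }

From F → L (:
  - L is a non-terminal: add FIRST(L) \ {ε} = { '(', '*', '+', 'b' }
    L is nullable, so continue to the next symbol
  - '(' is a terminal: add '(' and stop
From F → (:
  - '(' is a terminal: add '(' and stop
From F → + F:
  - '+' is a terminal: add '+' and stop

Collecting: FIRST(F) = { '(', '*', '+', 'b' }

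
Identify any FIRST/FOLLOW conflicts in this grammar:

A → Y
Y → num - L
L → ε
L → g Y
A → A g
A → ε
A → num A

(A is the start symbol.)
Yes. A → A g with FOLLOW(A) on { 'g' }; L → g Y with FOLLOW(L) on { 'g' }

A FIRST/FOLLOW conflict occurs when a non-terminal N has a nullable alternative N → β (β ⇒* ε) and another alternative N → α with FIRST(α) ∩ FOLLOW(N) ≠ ∅: on such a lookahead the parser cannot decide between expanding α and letting N vanish via β.

Nullable non-terminals: A, L.
FIRST sets used below: FIRST(Y) = { 'num' }, FIRST(A) = { 'g', 'num', ε }

A: nullable alternative(s) A → ε; FOLLOW(A) = { $, 'g' }
  A → Y: FIRST \ {ε} = { 'num' } — disjoint from FOLLOW(A)
  A → A g: FIRST \ {ε} = { 'g', 'num' } — overlaps FOLLOW(A) on { 'g' }: CONFLICT
  A → ε: FIRST \ {ε} = { } — this is the only nullable alternative, skip
  A → num A: FIRST \ {ε} = { 'num' } — disjoint from FOLLOW(A)

L: nullable alternative(s) L → ε; FOLLOW(L) = { $, 'g' }
  L → ε: FIRST \ {ε} = { } — this is the only nullable alternative, skip
  L → g Y: FIRST \ {ε} = { 'g' } — overlaps FOLLOW(L) on { 'g' }: CONFLICT

Y has no nullable alternative, so no FIRST/FOLLOW check is needed there.

So the grammar has 2 FIRST/FOLLOW conflicts (marked CONFLICT above).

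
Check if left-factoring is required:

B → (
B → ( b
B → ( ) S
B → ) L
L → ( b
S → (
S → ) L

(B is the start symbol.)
Left-factoring is needed when two productions for the same non-terminal
share a common prefix on the right-hand side.

Productions for B:
  B → (
  B → ( b
  B → ( ) S
  B → ) L
Productions for S:
  S → (
  S → ) L

Found common prefix '(' in productions for B

Answer: Yes, B has productions with common prefix '('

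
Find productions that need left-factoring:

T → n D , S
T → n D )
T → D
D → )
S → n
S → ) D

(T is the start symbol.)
Yes, T has productions with common prefix 'n D'

Left-factoring is needed when two productions for the same non-terminal
share a common prefix on the right-hand side.

Productions for T:
  T → n D , S
  T → n D )
  T → D
Productions for S:
  S → n
  S → ) D

Found common prefix 'n D' in productions for T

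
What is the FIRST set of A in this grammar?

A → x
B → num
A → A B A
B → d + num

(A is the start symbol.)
{ 'x' }

To compute FIRST(A), examine every production with A on the left-hand side, reading each right-hand side left to right until a non-nullable symbol is reached.

From A → x:
  - x is a terminal: add 'x' and stop
From A → A B A:
  - A is the symbol being defined: contributes nothing new
    A is not nullable, so stop

Collecting: FIRST(A) = { 'x' }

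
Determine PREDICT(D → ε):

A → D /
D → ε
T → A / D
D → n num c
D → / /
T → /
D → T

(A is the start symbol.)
{ '/' }

PREDICT(D → ε) = (FIRST(RHS) \ {ε}) ∪ (FOLLOW(D) if ε ∈ FIRST(RHS), i.e. RHS ⇒* ε)
The right-hand side is ε (FIRST(ε) = { ε }), so the predict set is FOLLOW(D) = { '/' }
PREDICT(D → ε) = { '/' }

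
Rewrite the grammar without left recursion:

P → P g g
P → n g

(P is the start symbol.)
P is directly left-recursive. The standard transformation for
  A → A α₁ | ... | A α_m | β₁ | ... | β_n
is
  A  → β₁ A' | ... | β_n A'
  A' → α₁ A' | ... | α_m A' | ε

P → n g becomes P → n g P'
P → P g g becomes P' → g g P'
Add P' → ε

Resulting grammar:
P → n g P'
P' → g g P'
P' → ε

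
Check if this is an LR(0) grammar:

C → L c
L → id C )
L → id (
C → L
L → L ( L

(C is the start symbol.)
No. Shift-reduce conflict between [C → L .] and [C → L . c]

A grammar is LR(0) if no state in the canonical LR(0) collection has:
  - both a shift item (dot before a terminal) and a complete item (shift-reduce conflict), or
  - two or more complete items (reduce-reduce conflict; the accept item [C' → C .] counts as a complete item here).

Augment with C' → C and build the canonical LR(0) collection (I0 = CLOSURE({[C' → . C]}), then GOTO on every symbol after a dot until no new states appear). It has 10 states:
  I0: { [C → . L c], [C → . L], [C' → . C], [L → . L ( L], [L → . id (], [L → . id C )] }  — shift
  I1: { [C' → C .] }  — accept
  I2: { [C → L . c], [C → L .], [L → L . ( L] }  — shift, reduce
  I3: { [C → . L c], [C → . L], [L → . L ( L], [L → . id (], [L → . id C )], [L → id . (], [L → id . C )] }  — shift
  I4: { [L → id ( .] }  — reduce
  I5: { [L → id C . )] }  — shift
  I6: { [L → id C ) .] }  — reduce
  I7: { [L → . L ( L], [L → . id (], [L → . id C )], [L → L ( . L] }  — shift
  I8: { [C → L c .] }  — reduce
  I9: { [L → L ( L .], [L → L . ( L] }  — shift, reduce

Conflict in state I2:
  Shift-reduce conflict between [C → L .] and [C → L . c]
So the grammar is NOT LR(0).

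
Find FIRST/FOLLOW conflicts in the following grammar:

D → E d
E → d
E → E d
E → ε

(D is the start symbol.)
Yes. E → d with FOLLOW(E) on { 'd' }; E → E d with FOLLOW(E) on { 'd' }

A FIRST/FOLLOW conflict occurs when a non-terminal N has a nullable alternative N → β (β ⇒* ε) and another alternative N → α with FIRST(α) ∩ FOLLOW(N) ≠ ∅: on such a lookahead the parser cannot decide between expanding α and letting N vanish via β.

Nullable non-terminals: E.
FIRST sets used below: FIRST(E) = { 'd', ε }

E: nullable alternative(s) E → ε; FOLLOW(E) = { 'd' }
  E → d: FIRST \ {ε} = { 'd' } — overlaps FOLLOW(E) on { 'd' }: CONFLICT
  E → E d: FIRST \ {ε} = { 'd' } — overlaps FOLLOW(E) on { 'd' }: CONFLICT
  E → ε: FIRST \ {ε} = { } — this is the only nullable alternative, skip

D has no nullable alternative, so no FIRST/FOLLOW check is needed there.

So the grammar has 2 FIRST/FOLLOW conflicts (marked CONFLICT above).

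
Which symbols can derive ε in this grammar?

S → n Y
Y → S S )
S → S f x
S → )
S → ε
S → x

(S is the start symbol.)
ε-productions: S → ε
So S is immediately nullable.
No further non-terminal can be added: every production for the remaining non-terminals contains a terminal or a non-nullable non-terminal.
Nullable = { 'S' }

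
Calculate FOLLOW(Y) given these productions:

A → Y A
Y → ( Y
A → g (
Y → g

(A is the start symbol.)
{ '(', 'g' }

In A → Y A: Y is followed by A, add FIRST(A) \ {ε} = { '(', 'g' }
In Y → ( Y: Y is at the end; this adds FOLLOW(Y) to itself — nothing new

Taking the union: FOLLOW(Y) = { '(', 'g' }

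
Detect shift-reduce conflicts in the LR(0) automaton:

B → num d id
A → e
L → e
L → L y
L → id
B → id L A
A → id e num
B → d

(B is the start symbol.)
Augment with B' → B and build the canonical LR(0) collection (I0 = CLOSURE({[B' → . B]}), then GOTO on every symbol after a dot until no new states appear). It has 16 states:
  I0: { [B → . d], [B → . id L A], [B → . num d id], [B' → . B] }  — shift
  I1: { [B' → B .] }  — accept
  I2: { [B → d .] }  — reduce
  I3: { [B → id . L A], [L → . L y], [L → . e], [L → . id] }  — shift
  I4: { [B → num . d id] }  — shift
  I5: { [B → num d . id] }  — shift
  I6: { [B → num d id .] }  — reduce
  I7: { [A → . e], [A → . id e num], [B → id L . A], [L → L . y] }  — shift
  I8: { [L → e .] }  — reduce
  I9: { [L → id .] }  — reduce
  I10: { [B → id L A .] }  — reduce
  I11: { [A → e .] }  — reduce
  I12: { [A → id . e num] }  — shift
  I13: { [L → L y .] }  — reduce
  I14: { [A → id e . num] }  — shift
  I15: { [A → id e num .] }  — reduce

No state contains both a complete item and a shift item.

Answer: No shift-reduce conflicts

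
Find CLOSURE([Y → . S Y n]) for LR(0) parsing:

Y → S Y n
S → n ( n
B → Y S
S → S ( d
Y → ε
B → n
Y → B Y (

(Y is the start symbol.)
Start with: [Y → . S Y n]
  [Y → . S Y n] has the dot before S: add [S → . n ( n], [S → . S ( d]
No further items can be added.

CLOSURE = { [S → . S ( d], [S → . n ( n], [Y → . S Y n] }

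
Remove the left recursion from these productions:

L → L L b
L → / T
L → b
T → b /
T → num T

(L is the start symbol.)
L is directly left-recursive. The standard transformation for
  A → A α₁ | ... | A α_m | β₁ | ... | β_n
is
  A  → β₁ A' | ... | β_n A'
  A' → α₁ A' | ... | α_m A' | ε

L → / T becomes L → / T L'
L → b becomes L → b L'
L → L L b becomes L' → L b L'
Add L' → ε

Productions for other non-terminals are unchanged:
  T → b /
  T → num T

Resulting grammar:
L → / T L'
L → b L'
L' → L b L'
L' → ε
T → b /
T → num T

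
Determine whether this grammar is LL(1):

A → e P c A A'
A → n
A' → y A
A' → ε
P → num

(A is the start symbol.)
No. Predict set conflict for A': { 'y' }

A grammar is LL(1) if for each non-terminal N with multiple productions, the predict sets of those productions are pairwise disjoint, where PREDICT(N → α) = (FIRST(α) \ {ε}) ∪ (FOLLOW(N) if α ⇒* ε).

Relevant sets:
  FOLLOW(A') = { $, 'y' }

For A:
  PREDICT(A → e P c A A') = { 'e' }
  PREDICT(A → n) = { 'n' }
For A':
  PREDICT(A' → y A) = { 'y' }
  PREDICT(A' → ε) = { $, 'y' }
P has a single production, so nothing to check there.

Conflict found: Predict set conflict for A': { 'y' }
The grammar is NOT LL(1).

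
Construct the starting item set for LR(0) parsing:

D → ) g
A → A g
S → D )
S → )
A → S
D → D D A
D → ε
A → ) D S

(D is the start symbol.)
{ [D → . ) g], [D → . D D A], [D → .], [D' → . D] }

First, augment the grammar with D' → D
I₀ = CLOSURE({ [D' → . D] }):
  [D' → . D] has the dot before D: add [D → . ) g], [D → . D D A], [D → .]
No further items can be added.

I₀ = { [D → . ) g], [D → . D D A], [D → .], [D' → . D] }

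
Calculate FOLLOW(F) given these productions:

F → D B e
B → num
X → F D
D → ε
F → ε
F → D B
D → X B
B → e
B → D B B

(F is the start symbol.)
{ $, 'e', 'num' }

To compute FOLLOW(F), find every occurrence of F on a right-hand side N → α F β: add FIRST(β) \ {ε}, and if β is empty or nullable also add FOLLOW(N). Iterate to a fixed point.

F is the start symbol, so $ ∈ FOLLOW(F).
In X → F D: F is followed by D, add FIRST(D) \ {ε} = { 'e', 'num' }
  D is nullable, so also add FOLLOW(X)

The FOLLOW sets referred to above (computed the same way, to a fixed point):
  FOLLOW(X) = { 'e', 'num' }

Taking the union: FOLLOW(F) = { $, 'e', 'num' }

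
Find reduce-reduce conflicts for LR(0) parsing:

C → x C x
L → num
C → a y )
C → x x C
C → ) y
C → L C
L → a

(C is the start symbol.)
Augment with C' → C and build the canonical LR(0) collection (I0 = CLOSURE({[C' → . C]}), then GOTO on every symbol after a dot until no new states appear). It has 15 states:
  I0: { [C → . ) y], [C → . L C], [C → . a y )], [C → . x C x], [C → . x x C], [C' → . C], [L → . a], [L → . num] }  — shift
  I1: { [C → ) . y] }  — shift
  I2: { [C' → C .] }  — accept
  I3: { [C → . ) y], [C → . L C], [C → . a y )], [C → . x C x], [C → . x x C], [C → L . C], [L → . a], [L → . num] }  — shift
  I4: { [C → a . y )], [L → a .] }  — shift, reduce
  I5: { [L → num .] }  — reduce
  I6: { [C → . ) y], [C → . L C], [C → . a y )], [C → . x C x], [C → . x x C], [C → x . C x], [C → x . x C], [L → . a], [L → . num] }  — shift
  I7: { [C → x C . x] }  — shift
  I8: { [C → . ) y], [C → . L C], [C → . a y )], [C → . x C x], [C → . x x C], [C → x . C x], [C → x . x C], [C → x x . C], [L → . a], [L → . num] }  — shift
  I9: { [C → x C . x], [C → x x C .] }  — shift, reduce
  I10: { [C → x C x .] }  — reduce
  I11: { [C → a y . )] }  — shift
  I12: { [C → a y ) .] }  — reduce
  I13: { [C → L C .] }  — reduce
  I14: { [C → ) y .] }  — reduce

No state contains more than one complete item.

Answer: No reduce-reduce conflicts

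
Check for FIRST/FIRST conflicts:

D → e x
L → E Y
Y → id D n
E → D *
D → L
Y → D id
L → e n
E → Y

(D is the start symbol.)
A FIRST/FIRST conflict occurs when two productions N → α and N → β for the same non-terminal have FIRST(α) ∩ FIRST(β) ≠ ∅ (with ε ∈ FIRST of a nullable right-hand side, so two nullable alternatives also conflict).

FIRST sets of the non-terminals at (or reachable through a nullable prefix from) the front of some alternative:
  FIRST(L) = { 'e', 'id' }
  FIRST(E) = { 'e', 'id' }
  FIRST(D) = { 'e', 'id' }
  FIRST(Y) = { 'e', 'id' }

Productions for D:
  D → e x: FIRST = { 'e' }
  D → L: FIRST = { 'e', 'id' }
Productions for L:
  L → E Y: FIRST = { 'e', 'id' }
  L → e n: FIRST = { 'e' }
Productions for Y:
  Y → id D n: FIRST = { 'id' }
  Y → D id: FIRST = { 'e', 'id' }
Productions for E:
  E → D *: FIRST = { 'e', 'id' }
  E → Y: FIRST = { 'e', 'id' }

Conflict for D: D → e x and D → L
  Overlap: { 'e' }
Conflict for L: L → E Y and L → e n
  Overlap: { 'e' }
Conflict for Y: Y → id D n and Y → D id
  Overlap: { 'id' }
Conflict for E: E → D * and E → Y
  Overlap: { 'e', 'id' }

Answer: Yes. D → e x / D → L on { 'e' }; L → E Y / L → e n on { 'e' }; Y → id D n / Y → D id on { 'id' }; E → D '*' / E → Y on { 'e', 'id' }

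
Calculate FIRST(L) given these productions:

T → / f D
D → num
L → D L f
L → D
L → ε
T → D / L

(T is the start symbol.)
FIRST sets of the other non-terminals involved (by the same procedure, iterated to a fixed point):
  FIRST(D) = { 'num' }

From L → D L f:
  - D is a non-terminal: add FIRST(D) \ {ε} = { 'num' }
    D is not nullable, so stop
From L → D:
  - D is a non-terminal: add FIRST(D) \ {ε} = { 'num' }
    D is not nullable, so stop
From L → ε:
  - ε-production, so ε ∈ FIRST(L)

Collecting: FIRST(L) = { 'num', ε }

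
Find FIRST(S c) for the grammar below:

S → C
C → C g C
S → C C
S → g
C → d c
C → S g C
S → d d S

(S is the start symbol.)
FIRST sets of the non-terminals involved (from the grammar, by fixed-point iteration):
  FIRST(S) = { 'd', 'g' }

To compute FIRST(S c), process the symbols left to right:
Symbol S is a non-terminal. Add FIRST(S) \ {ε} = { 'd', 'g' }
S is not nullable (ε ∉ FIRST(S)), so stop here.
FIRST(S c) = { 'd', 'g' }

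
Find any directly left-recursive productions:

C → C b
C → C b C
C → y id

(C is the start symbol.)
Yes, C is left-recursive

Direct left recursion occurs when N → N α for some non-terminal N (the right-hand side begins with the left-hand side itself).

C → C b: LEFT RECURSIVE (starts with C)
C → C b C: LEFT RECURSIVE (starts with C)
C → y id: starts with y

The grammar has direct left recursion on: C.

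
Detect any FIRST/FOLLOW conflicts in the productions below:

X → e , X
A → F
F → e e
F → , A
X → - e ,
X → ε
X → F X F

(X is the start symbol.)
Yes. X → e ',' X with FOLLOW(X) on { 'e' }; X → F X F with FOLLOW(X) on { ',', 'e' }

A FIRST/FOLLOW conflict occurs when a non-terminal N has a nullable alternative N → β (β ⇒* ε) and another alternative N → α with FIRST(α) ∩ FOLLOW(N) ≠ ∅: on such a lookahead the parser cannot decide between expanding α and letting N vanish via β.

Nullable non-terminals: X.
FIRST sets used below: FIRST(F) = { ',', 'e' }

X: nullable alternative(s) X → ε; FOLLOW(X) = { $, ',', 'e' }
  X → e , X: FIRST \ {ε} = { 'e' } — overlaps FOLLOW(X) on { 'e' }: CONFLICT
  X → - e ,: FIRST \ {ε} = { '-' } — disjoint from FOLLOW(X)
  X → ε: FIRST \ {ε} = { } — this is the only nullable alternative, skip
  X → F X F: FIRST \ {ε} = { ',', 'e' } — overlaps FOLLOW(X) on { ',', 'e' }: CONFLICT

A, F have no nullable alternative, so no FIRST/FOLLOW check is needed there.

So the grammar has 2 FIRST/FOLLOW conflicts (marked CONFLICT above).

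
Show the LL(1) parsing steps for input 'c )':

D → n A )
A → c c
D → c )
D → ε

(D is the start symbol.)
LL(1) parsing maintains a stack (initially the start symbol over $) and the input. At each step: if the stack top is a terminal, match it against the current input token; if it is a non-terminal N, replace it with the RHS of M[N, lookahead] (the unique production whose predict set contains the lookahead).

Stack is shown with the top on the left.

Stack  Input  Action
--------------------
D $    c ) $  output D → c )
c ) $  c ) $  match 'c'
) $    ) $    match ')'
$      $      accept

The string is accepted.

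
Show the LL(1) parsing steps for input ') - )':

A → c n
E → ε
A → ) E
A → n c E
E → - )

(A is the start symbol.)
LL(1) parsing maintains a stack (initially the start symbol over $) and the input. At each step: if the stack top is a terminal, match it against the current input token; if it is a non-terminal N, replace it with the RHS of M[N, lookahead] (the unique production whose predict set contains the lookahead).

Stack is shown with the top on the left.

Stack  Input    Action
----------------------
A $    ) - ) $  output A → ) E
) E $  ) - ) $  match ')'
E $    - ) $    output E → - )
- ) $  - ) $    match '-'
) $    ) $      match ')'
$      $        accept

The string is accepted.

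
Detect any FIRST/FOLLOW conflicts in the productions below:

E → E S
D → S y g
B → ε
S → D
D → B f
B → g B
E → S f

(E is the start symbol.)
No FIRST/FOLLOW conflicts.

A FIRST/FOLLOW conflict occurs when a non-terminal N has a nullable alternative N → β (β ⇒* ε) and another alternative N → α with FIRST(α) ∩ FOLLOW(N) ≠ ∅: on such a lookahead the parser cannot decide between expanding α and letting N vanish via β.

Nullable non-terminals: B.

B: nullable alternative(s) B → ε; FOLLOW(B) = { 'f' }
  B → ε: FIRST \ {ε} = { } — this is the only nullable alternative, skip
  B → g B: FIRST \ {ε} = { 'g' } — disjoint from FOLLOW(B)

D, E, S have no nullable alternative, so no FIRST/FOLLOW check is needed there.

No FIRST/FOLLOW conflicts found.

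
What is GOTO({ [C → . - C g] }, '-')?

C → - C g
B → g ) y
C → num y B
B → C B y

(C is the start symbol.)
{ [C → - . C g], [C → . - C g], [C → . num y B] }

GOTO(I, '-') = CLOSURE({ [A → αX.β] : [A → α.Xβ] ∈ I, X = '-' })

Items with dot before '-', with the dot advanced:
  [C → . - C g] → [C → - . C g]
Closure of the advanced items:
  [C → - . C g] has the dot before C: add [C → . - C g], [C → . num y B]

GOTO = { [C → - . C g], [C → . - C g], [C → . num y B] }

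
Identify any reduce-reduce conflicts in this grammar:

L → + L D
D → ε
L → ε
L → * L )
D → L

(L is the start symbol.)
Yes — I4: [D → .] vs [L → .]

Augment with L' → L and build the canonical LR(0) collection (I0 = CLOSURE({[L' → . L]}), then GOTO on every symbol after a dot until no new states appear). It has 9 states:
  I0: { [L → . * L )], [L → . + L D], [L → .], [L' → . L] }  — shift, reduce
  I1: { [L → * . L )], [L → . * L )], [L → . + L D], [L → .] }  — shift, reduce
  I2: { [L → + . L D], [L → . * L )], [L → . + L D], [L → .] }  — shift, reduce
  I3: { [L' → L .] }  — accept
  I4: { [D → . L], [D → .], [L → + L . D], [L → . * L )], [L → . + L D], [L → .] }  — shift, 2 reduces
  I5: { [L → + L D .] }  — reduce
  I6: { [D → L .] }  — reduce
  I7: { [L → * L . )] }  — shift
  I8: { [L → * L ) .] }  — reduce

I4 contains complete items [D → .], [L → .] — reduce-reduce conflict.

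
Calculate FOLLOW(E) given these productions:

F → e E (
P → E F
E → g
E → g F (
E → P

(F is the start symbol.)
To compute FOLLOW(E), find every occurrence of E on a right-hand side N → α E β: add FIRST(β) \ {ε}, and if β is empty or nullable also add FOLLOW(N). Iterate to a fixed point.

In F → e E (: E is followed by '(', add FIRST('(') \ {ε} = { '(' }
In P → E F: E is followed by F, add FIRST(F) \ {ε} = { 'e' }

Taking the union: FOLLOW(E) = { '(', 'e' }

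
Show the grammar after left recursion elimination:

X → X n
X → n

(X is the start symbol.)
X → n X'
X' → n X'
X' → ε

X is directly left-recursive. The standard transformation for
  A → A α₁ | ... | A α_m | β₁ | ... | β_n
is
  A  → β₁ A' | ... | β_n A'
  A' → α₁ A' | ... | α_m A' | ε

X → n becomes X → n X'
X → X n becomes X' → n X'
Add X' → ε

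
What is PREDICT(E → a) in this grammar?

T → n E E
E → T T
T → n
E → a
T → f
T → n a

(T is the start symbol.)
PREDICT(E → a) = (FIRST(RHS) \ {ε}) ∪ (FOLLOW(E) if ε ∈ FIRST(RHS), i.e. RHS ⇒* ε)
FIRST(a) = { 'a' }
ε ∉ FIRST(a), so FOLLOW(E) is not added.
PREDICT(E → a) = { 'a' }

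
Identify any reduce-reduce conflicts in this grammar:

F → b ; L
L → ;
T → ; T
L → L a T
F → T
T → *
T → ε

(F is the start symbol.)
A reduce-reduce conflict occurs when an LR(0) state has two complete items [A → α .] and [B → β .] — both call for a reduction, and with no lookahead the parser cannot choose between them.

Augment with F' → F and build the canonical LR(0) collection (I0 = CLOSURE({[F' → . F]}), then GOTO on every symbol after a dot until no new states appear). It has 12 states:
  I0: { [F → . T], [F → . b ; L], [F' → . F], [T → . *], [T → . ; T], [T → .] }  — shift, reduce
  I1: { [T → * .] }  — reduce
  I2: { [T → . *], [T → . ; T], [T → .], [T → ; . T] }  — shift, reduce
  I3: { [F' → F .] }  — accept
  I4: { [F → T .] }  — reduce
  I5: { [F → b . ; L] }  — shift
  I6: { [F → b ; . L], [L → . ;], [L → . L a T] }  — shift
  I7: { [L → ; .] }  — reduce
  I8: { [F → b ; L .], [L → L . a T] }  — shift, reduce
  I9: { [L → L a . T], [T → . *], [T → . ; T], [T → .] }  — shift, reduce
  I10: { [L → L a T .] }  — reduce
  I11: { [T → ; T .] }  — reduce

No state contains more than one complete item.

Answer: No reduce-reduce conflicts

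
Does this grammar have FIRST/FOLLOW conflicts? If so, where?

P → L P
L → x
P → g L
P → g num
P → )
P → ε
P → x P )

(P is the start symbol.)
A FIRST/FOLLOW conflict occurs when a non-terminal N has a nullable alternative N → β (β ⇒* ε) and another alternative N → α with FIRST(α) ∩ FOLLOW(N) ≠ ∅: on such a lookahead the parser cannot decide between expanding α and letting N vanish via β.

Nullable non-terminals: P.
FIRST sets used below: FIRST(L) = { 'x' }

P: nullable alternative(s) P → ε; FOLLOW(P) = { $, ')' }
  P → L P: FIRST \ {ε} = { 'x' } — disjoint from FOLLOW(P)
  P → g L: FIRST \ {ε} = { 'g' } — disjoint from FOLLOW(P)
  P → g num: FIRST \ {ε} = { 'g' } — disjoint from FOLLOW(P)
  P → ): FIRST \ {ε} = { ')' } — overlaps FOLLOW(P) on { ')' }: CONFLICT
  P → ε: FIRST \ {ε} = { } — this is the only nullable alternative, skip
  P → x P ): FIRST \ {ε} = { 'x' } — disjoint from FOLLOW(P)

L has no nullable alternative, so no FIRST/FOLLOW check is needed there.

So the grammar has 1 FIRST/FOLLOW conflict (marked CONFLICT above).

Answer: Yes. P → ')' with FOLLOW(P) on { ')' }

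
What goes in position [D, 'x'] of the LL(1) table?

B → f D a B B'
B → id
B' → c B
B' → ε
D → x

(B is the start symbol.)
To find M[D, 'x'], we find productions for D where 'x' is in the predict set (PREDICT(N → α) = (FIRST(α) \ {ε}) ∪ (FOLLOW(N) if α ⇒* ε)).

D → x: PREDICT = { 'x' }
  'x' is in predict set, so this production goes in M[D, 'x']

M[D, 'x'] = D → x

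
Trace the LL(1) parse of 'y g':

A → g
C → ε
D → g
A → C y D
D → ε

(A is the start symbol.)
LL(1) parsing maintains a stack (initially the start symbol over $) and the input. At each step: if the stack top is a terminal, match it against the current input token; if it is a non-terminal N, replace it with the RHS of M[N, lookahead] (the unique production whose predict set contains the lookahead).

Stack is shown with the top on the left.

Stack    Input  Action
----------------------
A $      y g $  output A → C y D
C y D $  y g $  output C → ε
y D $    y g $  match 'y'
D $      g $    output D → g
g $      g $    match 'g'
$        $      accept

The string is accepted.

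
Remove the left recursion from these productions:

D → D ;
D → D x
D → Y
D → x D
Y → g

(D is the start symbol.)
D is directly left-recursive. The standard transformation for
  A → A α₁ | ... | A α_m | β₁ | ... | β_n
is
  A  → β₁ A' | ... | β_n A'
  A' → α₁ A' | ... | α_m A' | ε

D → Y becomes D → Y D'
D → x D becomes D → x D D'
D → D ; becomes D' → ; D'
D → D x becomes D' → x D'
Add D' → ε

Productions for other non-terminals are unchanged:
  Y → g

Resulting grammar:
D → Y D'
D → x D D'
D' → ; D'
D' → x D'
D' → ε
Y → g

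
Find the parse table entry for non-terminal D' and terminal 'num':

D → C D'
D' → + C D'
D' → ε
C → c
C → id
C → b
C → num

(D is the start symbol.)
Empty (error entry)

To find M[D', 'num'], we find productions for D' where 'num' is in the predict set (PREDICT(N → α) = (FIRST(α) \ {ε}) ∪ (FOLLOW(N) if α ⇒* ε)).

Relevant sets:
  FOLLOW(D') = { $ }

D' → + C D': PREDICT = { '+' }
D' → ε: PREDICT = { $ }

M[D', 'num'] is empty (no production applies)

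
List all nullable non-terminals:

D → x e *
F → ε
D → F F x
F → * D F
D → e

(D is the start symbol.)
A non-terminal is nullable if it can derive ε (the empty string): either it has an ε-production, or it has a production whose right-hand side consists entirely of nullable non-terminals.

ε-productions: F → ε
So F is immediately nullable.
No further non-terminal can be added: every production for the remaining non-terminals contains a terminal or a non-nullable non-terminal.
Nullable = { 'F' }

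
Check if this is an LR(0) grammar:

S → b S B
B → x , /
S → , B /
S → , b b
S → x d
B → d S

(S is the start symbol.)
A grammar is LR(0) if no state in the canonical LR(0) collection has:
  - both a shift item (dot before a terminal) and a complete item (shift-reduce conflict), or
  - two or more complete items (reduce-reduce conflict; the accept item [S' → S .] counts as a complete item here).

Augment with S' → S and build the canonical LR(0) collection (I0 = CLOSURE({[S' → . S]}), then GOTO on every symbol after a dot until no new states appear). It has 17 states:
  I0: { [S → . , B /], [S → . , b b], [S → . b S B], [S → . x d], [S' → . S] }  — shift
  I1: { [B → . d S], [B → . x , /], [S → , . B /], [S → , . b b] }  — shift
  I2: { [S' → S .] }  — accept
  I3: { [S → . , B /], [S → . , b b], [S → . b S B], [S → . x d], [S → b . S B] }  — shift
  I4: { [S → x . d] }  — shift
  I5: { [S → x d .] }  — reduce
  I6: { [B → . d S], [B → . x , /], [S → b S . B] }  — shift
  I7: { [S → b S B .] }  — reduce
  I8: { [B → d . S], [S → . , B /], [S → . , b b], [S → . b S B], [S → . x d] }  — shift
  I9: { [B → x . , /] }  — shift
  I10: { [B → x , . /] }  — shift
  I11: { [B → x , / .] }  — reduce
  I12: { [B → d S .] }  — reduce
  I13: { [S → , B . /] }  — shift
  I14: { [S → , b . b] }  — shift
  I15: { [S → , b b .] }  — reduce
  I16: { [S → , B / .] }  — reduce

Every state is either a pure shift/goto state or contains exactly one complete item and nothing to shift — no conflicts. The grammar is LR(0).

Answer: Yes, the grammar is LR(0)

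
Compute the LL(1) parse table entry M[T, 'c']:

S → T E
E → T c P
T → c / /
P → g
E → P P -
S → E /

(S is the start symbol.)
To find M[T, 'c'], we find productions for T where 'c' is in the predict set (PREDICT(N → α) = (FIRST(α) \ {ε}) ∪ (FOLLOW(N) if α ⇒* ε)).

T → c / /: PREDICT = { 'c' }
  'c' is in predict set, so this production goes in M[T, 'c']

M[T, 'c'] = T → c / /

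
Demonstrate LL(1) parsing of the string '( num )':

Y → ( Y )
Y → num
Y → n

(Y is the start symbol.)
LL(1) parsing maintains a stack (initially the start symbol over $) and the input. At each step: if the stack top is a terminal, match it against the current input token; if it is a non-terminal N, replace it with the RHS of M[N, lookahead] (the unique production whose predict set contains the lookahead).

Stack is shown with the top on the left.

Stack    Input      Action
--------------------------
Y $      ( num ) $  output Y → ( Y )
( Y ) $  ( num ) $  match '('
Y ) $    num ) $    output Y → num
num ) $  num ) $    match 'num'
) $      ) $        match ')'
$        $          accept

The string is accepted.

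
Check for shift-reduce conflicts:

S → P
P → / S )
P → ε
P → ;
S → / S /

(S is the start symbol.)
Yes — I0: [P → .] vs [P → . / S )]; I1: [P → .] vs [P → . / S )]

Augment with S' → S and build the canonical LR(0) collection (I0 = CLOSURE({[S' → . S]}), then GOTO on every symbol after a dot until no new states appear). It has 8 states:
  I0: { [P → . / S )], [P → . ;], [P → .], [S → . / S /], [S → . P], [S' → . S] }  — shift, reduce
  I1: { [P → . / S )], [P → . ;], [P → .], [P → / . S )], [S → . / S /], [S → . P], [S → / . S /] }  — shift, reduce
  I2: { [P → ; .] }  — reduce
  I3: { [S → P .] }  — reduce
  I4: { [S' → S .] }  — accept
  I5: { [P → / S . )], [S → / S . /] }  — shift
  I6: { [P → / S ) .] }  — reduce
  I7: { [S → / S / .] }  — reduce

I0 contains reduce item [P → .] and shift items [P → . / S )], [P → . ;], [S → . / S /] — shift-reduce conflict.
I1 contains reduce item [P → .] and shift items [P → . / S )], [P → . ;], [S → . / S /] — shift-reduce conflict.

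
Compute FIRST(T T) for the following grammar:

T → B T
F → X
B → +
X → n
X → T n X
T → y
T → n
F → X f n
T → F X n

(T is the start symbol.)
{ '+', 'n', 'y' }

FIRST sets of the non-terminals involved (from the grammar, by fixed-point iteration):
  FIRST(T) = { '+', 'n', 'y' }

To compute FIRST(T T), process the symbols left to right:
Symbol T is a non-terminal. Add FIRST(T) \ {ε} = { '+', 'n', 'y' }
T is not nullable (ε ∉ FIRST(T)), so stop here.
FIRST(T T) = { '+', 'n', 'y' }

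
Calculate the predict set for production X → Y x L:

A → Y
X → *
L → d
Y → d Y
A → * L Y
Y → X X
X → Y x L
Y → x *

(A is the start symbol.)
PREDICT(X → Y x L) = (FIRST(RHS) \ {ε}) ∪ (FOLLOW(X) if ε ∈ FIRST(RHS), i.e. RHS ⇒* ε)
FIRST(Y) = { '*', 'd', 'x' }
FIRST(Y x L) = { '*', 'd', 'x' }
ε ∉ FIRST(Y x L), so FOLLOW(X) is not added.
PREDICT(X → Y x L) = { '*', 'd', 'x' }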